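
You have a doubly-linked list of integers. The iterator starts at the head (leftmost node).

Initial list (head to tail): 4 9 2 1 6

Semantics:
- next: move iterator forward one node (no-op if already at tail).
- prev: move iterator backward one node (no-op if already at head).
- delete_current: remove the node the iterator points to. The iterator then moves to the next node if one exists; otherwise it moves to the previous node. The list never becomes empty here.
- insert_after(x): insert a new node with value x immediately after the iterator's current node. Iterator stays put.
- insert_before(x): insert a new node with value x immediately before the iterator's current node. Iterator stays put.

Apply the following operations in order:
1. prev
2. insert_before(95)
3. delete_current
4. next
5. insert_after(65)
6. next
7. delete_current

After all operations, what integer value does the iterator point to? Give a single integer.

Answer: 1

Derivation:
After 1 (prev): list=[4, 9, 2, 1, 6] cursor@4
After 2 (insert_before(95)): list=[95, 4, 9, 2, 1, 6] cursor@4
After 3 (delete_current): list=[95, 9, 2, 1, 6] cursor@9
After 4 (next): list=[95, 9, 2, 1, 6] cursor@2
After 5 (insert_after(65)): list=[95, 9, 2, 65, 1, 6] cursor@2
After 6 (next): list=[95, 9, 2, 65, 1, 6] cursor@65
After 7 (delete_current): list=[95, 9, 2, 1, 6] cursor@1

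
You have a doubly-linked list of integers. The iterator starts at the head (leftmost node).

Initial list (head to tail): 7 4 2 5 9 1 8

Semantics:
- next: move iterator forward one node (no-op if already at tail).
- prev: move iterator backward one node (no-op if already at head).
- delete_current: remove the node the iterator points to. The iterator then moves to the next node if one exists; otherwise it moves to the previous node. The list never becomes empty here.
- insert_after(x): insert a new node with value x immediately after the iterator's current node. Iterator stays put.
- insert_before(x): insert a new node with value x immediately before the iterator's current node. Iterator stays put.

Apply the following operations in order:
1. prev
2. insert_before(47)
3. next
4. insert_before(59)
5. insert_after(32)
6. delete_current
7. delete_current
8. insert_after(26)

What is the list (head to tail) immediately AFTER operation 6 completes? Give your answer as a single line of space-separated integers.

After 1 (prev): list=[7, 4, 2, 5, 9, 1, 8] cursor@7
After 2 (insert_before(47)): list=[47, 7, 4, 2, 5, 9, 1, 8] cursor@7
After 3 (next): list=[47, 7, 4, 2, 5, 9, 1, 8] cursor@4
After 4 (insert_before(59)): list=[47, 7, 59, 4, 2, 5, 9, 1, 8] cursor@4
After 5 (insert_after(32)): list=[47, 7, 59, 4, 32, 2, 5, 9, 1, 8] cursor@4
After 6 (delete_current): list=[47, 7, 59, 32, 2, 5, 9, 1, 8] cursor@32

Answer: 47 7 59 32 2 5 9 1 8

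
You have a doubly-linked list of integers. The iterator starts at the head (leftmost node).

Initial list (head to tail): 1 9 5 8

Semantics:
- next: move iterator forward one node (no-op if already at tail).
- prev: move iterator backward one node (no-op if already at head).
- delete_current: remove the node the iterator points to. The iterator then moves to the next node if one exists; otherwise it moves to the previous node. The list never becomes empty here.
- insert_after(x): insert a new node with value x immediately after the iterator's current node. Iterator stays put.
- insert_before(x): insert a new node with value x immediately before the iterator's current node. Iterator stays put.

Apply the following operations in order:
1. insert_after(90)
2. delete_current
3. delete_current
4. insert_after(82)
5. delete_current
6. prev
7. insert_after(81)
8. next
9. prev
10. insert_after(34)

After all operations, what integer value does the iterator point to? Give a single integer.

Answer: 82

Derivation:
After 1 (insert_after(90)): list=[1, 90, 9, 5, 8] cursor@1
After 2 (delete_current): list=[90, 9, 5, 8] cursor@90
After 3 (delete_current): list=[9, 5, 8] cursor@9
After 4 (insert_after(82)): list=[9, 82, 5, 8] cursor@9
After 5 (delete_current): list=[82, 5, 8] cursor@82
After 6 (prev): list=[82, 5, 8] cursor@82
After 7 (insert_after(81)): list=[82, 81, 5, 8] cursor@82
After 8 (next): list=[82, 81, 5, 8] cursor@81
After 9 (prev): list=[82, 81, 5, 8] cursor@82
After 10 (insert_after(34)): list=[82, 34, 81, 5, 8] cursor@82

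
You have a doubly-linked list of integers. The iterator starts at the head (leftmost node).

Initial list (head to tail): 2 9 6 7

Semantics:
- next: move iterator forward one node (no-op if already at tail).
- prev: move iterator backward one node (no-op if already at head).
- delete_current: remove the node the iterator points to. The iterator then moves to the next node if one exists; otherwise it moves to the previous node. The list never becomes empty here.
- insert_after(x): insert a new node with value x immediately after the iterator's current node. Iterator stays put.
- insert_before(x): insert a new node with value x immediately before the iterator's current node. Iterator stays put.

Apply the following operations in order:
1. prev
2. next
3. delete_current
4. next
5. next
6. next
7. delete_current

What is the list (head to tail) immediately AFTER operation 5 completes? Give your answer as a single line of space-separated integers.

After 1 (prev): list=[2, 9, 6, 7] cursor@2
After 2 (next): list=[2, 9, 6, 7] cursor@9
After 3 (delete_current): list=[2, 6, 7] cursor@6
After 4 (next): list=[2, 6, 7] cursor@7
After 5 (next): list=[2, 6, 7] cursor@7

Answer: 2 6 7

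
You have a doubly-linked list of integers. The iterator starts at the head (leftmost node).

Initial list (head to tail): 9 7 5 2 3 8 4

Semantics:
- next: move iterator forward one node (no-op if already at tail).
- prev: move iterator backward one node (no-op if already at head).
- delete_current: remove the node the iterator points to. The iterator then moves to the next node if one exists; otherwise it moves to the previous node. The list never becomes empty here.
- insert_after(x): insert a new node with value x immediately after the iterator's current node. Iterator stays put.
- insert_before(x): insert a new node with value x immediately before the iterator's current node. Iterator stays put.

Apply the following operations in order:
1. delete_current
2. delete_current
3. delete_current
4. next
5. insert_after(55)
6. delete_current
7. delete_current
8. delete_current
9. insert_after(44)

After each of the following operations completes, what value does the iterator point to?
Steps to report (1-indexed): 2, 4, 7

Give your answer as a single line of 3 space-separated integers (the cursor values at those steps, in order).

After 1 (delete_current): list=[7, 5, 2, 3, 8, 4] cursor@7
After 2 (delete_current): list=[5, 2, 3, 8, 4] cursor@5
After 3 (delete_current): list=[2, 3, 8, 4] cursor@2
After 4 (next): list=[2, 3, 8, 4] cursor@3
After 5 (insert_after(55)): list=[2, 3, 55, 8, 4] cursor@3
After 6 (delete_current): list=[2, 55, 8, 4] cursor@55
After 7 (delete_current): list=[2, 8, 4] cursor@8
After 8 (delete_current): list=[2, 4] cursor@4
After 9 (insert_after(44)): list=[2, 4, 44] cursor@4

Answer: 5 3 8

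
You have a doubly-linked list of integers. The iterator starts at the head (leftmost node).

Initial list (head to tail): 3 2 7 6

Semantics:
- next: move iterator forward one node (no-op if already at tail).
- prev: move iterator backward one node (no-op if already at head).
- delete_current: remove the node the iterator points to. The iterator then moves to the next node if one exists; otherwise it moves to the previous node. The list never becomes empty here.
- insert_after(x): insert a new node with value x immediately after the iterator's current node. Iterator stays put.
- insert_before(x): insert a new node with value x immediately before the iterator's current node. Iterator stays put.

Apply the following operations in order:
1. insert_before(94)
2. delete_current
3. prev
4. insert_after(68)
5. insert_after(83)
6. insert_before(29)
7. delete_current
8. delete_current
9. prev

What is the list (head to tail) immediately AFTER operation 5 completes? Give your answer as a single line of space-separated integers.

Answer: 94 83 68 2 7 6

Derivation:
After 1 (insert_before(94)): list=[94, 3, 2, 7, 6] cursor@3
After 2 (delete_current): list=[94, 2, 7, 6] cursor@2
After 3 (prev): list=[94, 2, 7, 6] cursor@94
After 4 (insert_after(68)): list=[94, 68, 2, 7, 6] cursor@94
After 5 (insert_after(83)): list=[94, 83, 68, 2, 7, 6] cursor@94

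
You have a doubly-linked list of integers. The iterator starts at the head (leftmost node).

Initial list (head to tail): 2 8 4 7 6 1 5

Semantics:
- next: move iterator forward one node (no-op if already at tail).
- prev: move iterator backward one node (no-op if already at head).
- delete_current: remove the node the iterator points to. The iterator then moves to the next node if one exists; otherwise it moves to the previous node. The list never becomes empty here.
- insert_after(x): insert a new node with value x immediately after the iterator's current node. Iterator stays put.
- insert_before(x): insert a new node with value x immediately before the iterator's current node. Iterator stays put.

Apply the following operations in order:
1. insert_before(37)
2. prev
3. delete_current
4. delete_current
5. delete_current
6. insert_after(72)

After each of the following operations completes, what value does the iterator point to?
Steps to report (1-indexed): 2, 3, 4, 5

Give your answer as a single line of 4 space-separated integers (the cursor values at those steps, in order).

After 1 (insert_before(37)): list=[37, 2, 8, 4, 7, 6, 1, 5] cursor@2
After 2 (prev): list=[37, 2, 8, 4, 7, 6, 1, 5] cursor@37
After 3 (delete_current): list=[2, 8, 4, 7, 6, 1, 5] cursor@2
After 4 (delete_current): list=[8, 4, 7, 6, 1, 5] cursor@8
After 5 (delete_current): list=[4, 7, 6, 1, 5] cursor@4
After 6 (insert_after(72)): list=[4, 72, 7, 6, 1, 5] cursor@4

Answer: 37 2 8 4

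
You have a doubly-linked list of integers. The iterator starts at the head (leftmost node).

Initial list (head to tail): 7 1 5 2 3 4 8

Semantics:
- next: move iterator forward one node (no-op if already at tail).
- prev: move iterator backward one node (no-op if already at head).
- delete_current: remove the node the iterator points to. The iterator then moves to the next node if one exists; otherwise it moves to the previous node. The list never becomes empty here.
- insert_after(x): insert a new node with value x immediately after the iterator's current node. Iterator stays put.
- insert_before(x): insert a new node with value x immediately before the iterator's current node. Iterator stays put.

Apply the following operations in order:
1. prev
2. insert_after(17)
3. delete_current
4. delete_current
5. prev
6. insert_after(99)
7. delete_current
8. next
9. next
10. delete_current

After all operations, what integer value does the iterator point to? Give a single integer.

Answer: 3

Derivation:
After 1 (prev): list=[7, 1, 5, 2, 3, 4, 8] cursor@7
After 2 (insert_after(17)): list=[7, 17, 1, 5, 2, 3, 4, 8] cursor@7
After 3 (delete_current): list=[17, 1, 5, 2, 3, 4, 8] cursor@17
After 4 (delete_current): list=[1, 5, 2, 3, 4, 8] cursor@1
After 5 (prev): list=[1, 5, 2, 3, 4, 8] cursor@1
After 6 (insert_after(99)): list=[1, 99, 5, 2, 3, 4, 8] cursor@1
After 7 (delete_current): list=[99, 5, 2, 3, 4, 8] cursor@99
After 8 (next): list=[99, 5, 2, 3, 4, 8] cursor@5
After 9 (next): list=[99, 5, 2, 3, 4, 8] cursor@2
After 10 (delete_current): list=[99, 5, 3, 4, 8] cursor@3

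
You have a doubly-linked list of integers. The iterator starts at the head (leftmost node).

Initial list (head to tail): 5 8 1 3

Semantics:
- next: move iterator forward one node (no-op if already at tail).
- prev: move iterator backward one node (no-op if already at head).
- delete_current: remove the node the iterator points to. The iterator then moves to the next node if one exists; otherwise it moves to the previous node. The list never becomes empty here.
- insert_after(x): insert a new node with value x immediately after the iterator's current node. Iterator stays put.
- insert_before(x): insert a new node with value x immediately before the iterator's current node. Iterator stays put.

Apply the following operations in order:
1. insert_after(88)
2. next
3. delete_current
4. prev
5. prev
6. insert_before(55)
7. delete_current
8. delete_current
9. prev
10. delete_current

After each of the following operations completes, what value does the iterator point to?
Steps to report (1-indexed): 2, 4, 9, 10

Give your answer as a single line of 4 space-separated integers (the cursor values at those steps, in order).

Answer: 88 5 55 1

Derivation:
After 1 (insert_after(88)): list=[5, 88, 8, 1, 3] cursor@5
After 2 (next): list=[5, 88, 8, 1, 3] cursor@88
After 3 (delete_current): list=[5, 8, 1, 3] cursor@8
After 4 (prev): list=[5, 8, 1, 3] cursor@5
After 5 (prev): list=[5, 8, 1, 3] cursor@5
After 6 (insert_before(55)): list=[55, 5, 8, 1, 3] cursor@5
After 7 (delete_current): list=[55, 8, 1, 3] cursor@8
After 8 (delete_current): list=[55, 1, 3] cursor@1
After 9 (prev): list=[55, 1, 3] cursor@55
After 10 (delete_current): list=[1, 3] cursor@1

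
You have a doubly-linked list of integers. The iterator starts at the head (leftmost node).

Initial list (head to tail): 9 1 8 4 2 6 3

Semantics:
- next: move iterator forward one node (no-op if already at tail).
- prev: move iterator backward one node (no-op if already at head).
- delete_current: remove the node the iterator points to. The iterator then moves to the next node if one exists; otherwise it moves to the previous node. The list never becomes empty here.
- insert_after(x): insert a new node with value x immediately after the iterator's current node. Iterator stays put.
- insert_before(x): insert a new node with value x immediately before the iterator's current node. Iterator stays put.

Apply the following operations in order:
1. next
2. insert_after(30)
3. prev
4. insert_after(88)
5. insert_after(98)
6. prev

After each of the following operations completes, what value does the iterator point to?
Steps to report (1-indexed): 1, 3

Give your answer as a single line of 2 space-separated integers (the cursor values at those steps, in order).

After 1 (next): list=[9, 1, 8, 4, 2, 6, 3] cursor@1
After 2 (insert_after(30)): list=[9, 1, 30, 8, 4, 2, 6, 3] cursor@1
After 3 (prev): list=[9, 1, 30, 8, 4, 2, 6, 3] cursor@9
After 4 (insert_after(88)): list=[9, 88, 1, 30, 8, 4, 2, 6, 3] cursor@9
After 5 (insert_after(98)): list=[9, 98, 88, 1, 30, 8, 4, 2, 6, 3] cursor@9
After 6 (prev): list=[9, 98, 88, 1, 30, 8, 4, 2, 6, 3] cursor@9

Answer: 1 9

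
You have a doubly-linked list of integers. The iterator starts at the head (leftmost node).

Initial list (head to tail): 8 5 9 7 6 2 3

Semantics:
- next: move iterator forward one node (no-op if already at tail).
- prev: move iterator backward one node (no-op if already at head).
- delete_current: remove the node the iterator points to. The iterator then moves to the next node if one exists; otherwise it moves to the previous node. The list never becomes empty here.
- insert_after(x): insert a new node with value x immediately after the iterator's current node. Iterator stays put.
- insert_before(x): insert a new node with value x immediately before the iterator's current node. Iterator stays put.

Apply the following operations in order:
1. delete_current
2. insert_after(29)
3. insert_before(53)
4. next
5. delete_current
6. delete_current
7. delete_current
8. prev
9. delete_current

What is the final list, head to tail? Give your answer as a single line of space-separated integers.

After 1 (delete_current): list=[5, 9, 7, 6, 2, 3] cursor@5
After 2 (insert_after(29)): list=[5, 29, 9, 7, 6, 2, 3] cursor@5
After 3 (insert_before(53)): list=[53, 5, 29, 9, 7, 6, 2, 3] cursor@5
After 4 (next): list=[53, 5, 29, 9, 7, 6, 2, 3] cursor@29
After 5 (delete_current): list=[53, 5, 9, 7, 6, 2, 3] cursor@9
After 6 (delete_current): list=[53, 5, 7, 6, 2, 3] cursor@7
After 7 (delete_current): list=[53, 5, 6, 2, 3] cursor@6
After 8 (prev): list=[53, 5, 6, 2, 3] cursor@5
After 9 (delete_current): list=[53, 6, 2, 3] cursor@6

Answer: 53 6 2 3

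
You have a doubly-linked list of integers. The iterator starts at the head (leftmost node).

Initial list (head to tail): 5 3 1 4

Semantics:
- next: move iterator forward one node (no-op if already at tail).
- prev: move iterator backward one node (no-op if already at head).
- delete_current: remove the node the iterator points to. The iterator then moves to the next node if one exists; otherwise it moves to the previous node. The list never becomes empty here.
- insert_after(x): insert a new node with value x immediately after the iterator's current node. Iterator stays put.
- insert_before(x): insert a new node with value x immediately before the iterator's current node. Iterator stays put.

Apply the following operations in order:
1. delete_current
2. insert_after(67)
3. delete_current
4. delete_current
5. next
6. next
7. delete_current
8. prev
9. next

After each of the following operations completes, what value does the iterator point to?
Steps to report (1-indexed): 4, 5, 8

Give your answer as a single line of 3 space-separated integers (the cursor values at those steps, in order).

After 1 (delete_current): list=[3, 1, 4] cursor@3
After 2 (insert_after(67)): list=[3, 67, 1, 4] cursor@3
After 3 (delete_current): list=[67, 1, 4] cursor@67
After 4 (delete_current): list=[1, 4] cursor@1
After 5 (next): list=[1, 4] cursor@4
After 6 (next): list=[1, 4] cursor@4
After 7 (delete_current): list=[1] cursor@1
After 8 (prev): list=[1] cursor@1
After 9 (next): list=[1] cursor@1

Answer: 1 4 1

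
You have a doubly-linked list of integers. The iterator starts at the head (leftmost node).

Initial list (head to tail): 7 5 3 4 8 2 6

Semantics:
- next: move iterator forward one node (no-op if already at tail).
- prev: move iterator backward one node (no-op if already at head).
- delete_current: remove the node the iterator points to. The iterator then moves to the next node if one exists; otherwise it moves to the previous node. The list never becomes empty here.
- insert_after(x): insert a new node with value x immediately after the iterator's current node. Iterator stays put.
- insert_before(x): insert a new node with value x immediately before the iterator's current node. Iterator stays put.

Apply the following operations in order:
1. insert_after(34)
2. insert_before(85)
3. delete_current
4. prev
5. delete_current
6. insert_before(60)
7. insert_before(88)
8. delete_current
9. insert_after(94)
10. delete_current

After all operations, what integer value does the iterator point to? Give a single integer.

Answer: 94

Derivation:
After 1 (insert_after(34)): list=[7, 34, 5, 3, 4, 8, 2, 6] cursor@7
After 2 (insert_before(85)): list=[85, 7, 34, 5, 3, 4, 8, 2, 6] cursor@7
After 3 (delete_current): list=[85, 34, 5, 3, 4, 8, 2, 6] cursor@34
After 4 (prev): list=[85, 34, 5, 3, 4, 8, 2, 6] cursor@85
After 5 (delete_current): list=[34, 5, 3, 4, 8, 2, 6] cursor@34
After 6 (insert_before(60)): list=[60, 34, 5, 3, 4, 8, 2, 6] cursor@34
After 7 (insert_before(88)): list=[60, 88, 34, 5, 3, 4, 8, 2, 6] cursor@34
After 8 (delete_current): list=[60, 88, 5, 3, 4, 8, 2, 6] cursor@5
After 9 (insert_after(94)): list=[60, 88, 5, 94, 3, 4, 8, 2, 6] cursor@5
After 10 (delete_current): list=[60, 88, 94, 3, 4, 8, 2, 6] cursor@94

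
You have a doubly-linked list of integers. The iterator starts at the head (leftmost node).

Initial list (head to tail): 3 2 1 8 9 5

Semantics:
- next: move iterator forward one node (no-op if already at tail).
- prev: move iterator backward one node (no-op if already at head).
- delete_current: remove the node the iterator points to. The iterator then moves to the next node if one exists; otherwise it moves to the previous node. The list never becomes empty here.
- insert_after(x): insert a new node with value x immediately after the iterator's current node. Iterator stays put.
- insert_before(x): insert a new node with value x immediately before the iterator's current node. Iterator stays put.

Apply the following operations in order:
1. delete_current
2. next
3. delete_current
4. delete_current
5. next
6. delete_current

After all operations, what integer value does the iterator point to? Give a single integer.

Answer: 9

Derivation:
After 1 (delete_current): list=[2, 1, 8, 9, 5] cursor@2
After 2 (next): list=[2, 1, 8, 9, 5] cursor@1
After 3 (delete_current): list=[2, 8, 9, 5] cursor@8
After 4 (delete_current): list=[2, 9, 5] cursor@9
After 5 (next): list=[2, 9, 5] cursor@5
After 6 (delete_current): list=[2, 9] cursor@9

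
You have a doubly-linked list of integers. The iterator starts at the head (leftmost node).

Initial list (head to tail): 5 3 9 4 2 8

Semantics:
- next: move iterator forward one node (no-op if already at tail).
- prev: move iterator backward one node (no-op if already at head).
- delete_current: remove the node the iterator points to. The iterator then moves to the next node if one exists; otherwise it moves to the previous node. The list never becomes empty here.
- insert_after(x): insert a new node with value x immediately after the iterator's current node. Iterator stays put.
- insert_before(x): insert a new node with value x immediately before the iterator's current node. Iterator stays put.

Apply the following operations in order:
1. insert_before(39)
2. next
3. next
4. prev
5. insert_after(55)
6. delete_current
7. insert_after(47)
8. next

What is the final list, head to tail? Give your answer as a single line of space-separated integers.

Answer: 39 5 55 47 9 4 2 8

Derivation:
After 1 (insert_before(39)): list=[39, 5, 3, 9, 4, 2, 8] cursor@5
After 2 (next): list=[39, 5, 3, 9, 4, 2, 8] cursor@3
After 3 (next): list=[39, 5, 3, 9, 4, 2, 8] cursor@9
After 4 (prev): list=[39, 5, 3, 9, 4, 2, 8] cursor@3
After 5 (insert_after(55)): list=[39, 5, 3, 55, 9, 4, 2, 8] cursor@3
After 6 (delete_current): list=[39, 5, 55, 9, 4, 2, 8] cursor@55
After 7 (insert_after(47)): list=[39, 5, 55, 47, 9, 4, 2, 8] cursor@55
After 8 (next): list=[39, 5, 55, 47, 9, 4, 2, 8] cursor@47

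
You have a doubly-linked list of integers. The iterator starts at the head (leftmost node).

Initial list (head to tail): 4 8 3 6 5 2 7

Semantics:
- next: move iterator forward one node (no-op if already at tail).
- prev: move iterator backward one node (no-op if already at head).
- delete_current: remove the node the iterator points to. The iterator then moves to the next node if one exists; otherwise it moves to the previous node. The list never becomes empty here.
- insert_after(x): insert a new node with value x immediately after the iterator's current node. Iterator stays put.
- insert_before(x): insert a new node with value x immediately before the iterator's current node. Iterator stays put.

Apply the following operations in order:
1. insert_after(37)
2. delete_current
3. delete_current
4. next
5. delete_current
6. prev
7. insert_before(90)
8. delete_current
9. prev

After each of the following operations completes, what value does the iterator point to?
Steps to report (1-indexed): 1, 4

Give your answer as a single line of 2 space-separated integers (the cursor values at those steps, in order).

After 1 (insert_after(37)): list=[4, 37, 8, 3, 6, 5, 2, 7] cursor@4
After 2 (delete_current): list=[37, 8, 3, 6, 5, 2, 7] cursor@37
After 3 (delete_current): list=[8, 3, 6, 5, 2, 7] cursor@8
After 4 (next): list=[8, 3, 6, 5, 2, 7] cursor@3
After 5 (delete_current): list=[8, 6, 5, 2, 7] cursor@6
After 6 (prev): list=[8, 6, 5, 2, 7] cursor@8
After 7 (insert_before(90)): list=[90, 8, 6, 5, 2, 7] cursor@8
After 8 (delete_current): list=[90, 6, 5, 2, 7] cursor@6
After 9 (prev): list=[90, 6, 5, 2, 7] cursor@90

Answer: 4 3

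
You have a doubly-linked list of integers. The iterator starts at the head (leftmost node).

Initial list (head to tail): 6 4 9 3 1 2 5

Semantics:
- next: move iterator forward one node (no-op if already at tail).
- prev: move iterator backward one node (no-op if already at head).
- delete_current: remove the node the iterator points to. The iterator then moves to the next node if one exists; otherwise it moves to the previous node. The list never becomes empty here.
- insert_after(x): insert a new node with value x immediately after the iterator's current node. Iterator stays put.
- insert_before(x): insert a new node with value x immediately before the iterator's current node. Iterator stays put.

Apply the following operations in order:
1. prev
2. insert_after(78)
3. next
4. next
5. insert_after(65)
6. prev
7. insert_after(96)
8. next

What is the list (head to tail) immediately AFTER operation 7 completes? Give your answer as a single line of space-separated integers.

Answer: 6 78 96 4 65 9 3 1 2 5

Derivation:
After 1 (prev): list=[6, 4, 9, 3, 1, 2, 5] cursor@6
After 2 (insert_after(78)): list=[6, 78, 4, 9, 3, 1, 2, 5] cursor@6
After 3 (next): list=[6, 78, 4, 9, 3, 1, 2, 5] cursor@78
After 4 (next): list=[6, 78, 4, 9, 3, 1, 2, 5] cursor@4
After 5 (insert_after(65)): list=[6, 78, 4, 65, 9, 3, 1, 2, 5] cursor@4
After 6 (prev): list=[6, 78, 4, 65, 9, 3, 1, 2, 5] cursor@78
After 7 (insert_after(96)): list=[6, 78, 96, 4, 65, 9, 3, 1, 2, 5] cursor@78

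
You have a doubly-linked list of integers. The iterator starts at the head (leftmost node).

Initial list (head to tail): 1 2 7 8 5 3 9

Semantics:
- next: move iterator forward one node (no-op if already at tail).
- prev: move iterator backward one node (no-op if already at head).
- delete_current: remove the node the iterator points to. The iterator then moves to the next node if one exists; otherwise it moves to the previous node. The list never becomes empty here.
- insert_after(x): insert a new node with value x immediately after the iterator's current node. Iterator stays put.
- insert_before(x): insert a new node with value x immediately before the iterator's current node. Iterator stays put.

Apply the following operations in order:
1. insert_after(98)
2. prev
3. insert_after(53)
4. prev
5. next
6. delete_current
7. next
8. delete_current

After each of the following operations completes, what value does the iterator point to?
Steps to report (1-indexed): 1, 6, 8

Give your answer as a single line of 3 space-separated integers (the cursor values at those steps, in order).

After 1 (insert_after(98)): list=[1, 98, 2, 7, 8, 5, 3, 9] cursor@1
After 2 (prev): list=[1, 98, 2, 7, 8, 5, 3, 9] cursor@1
After 3 (insert_after(53)): list=[1, 53, 98, 2, 7, 8, 5, 3, 9] cursor@1
After 4 (prev): list=[1, 53, 98, 2, 7, 8, 5, 3, 9] cursor@1
After 5 (next): list=[1, 53, 98, 2, 7, 8, 5, 3, 9] cursor@53
After 6 (delete_current): list=[1, 98, 2, 7, 8, 5, 3, 9] cursor@98
After 7 (next): list=[1, 98, 2, 7, 8, 5, 3, 9] cursor@2
After 8 (delete_current): list=[1, 98, 7, 8, 5, 3, 9] cursor@7

Answer: 1 98 7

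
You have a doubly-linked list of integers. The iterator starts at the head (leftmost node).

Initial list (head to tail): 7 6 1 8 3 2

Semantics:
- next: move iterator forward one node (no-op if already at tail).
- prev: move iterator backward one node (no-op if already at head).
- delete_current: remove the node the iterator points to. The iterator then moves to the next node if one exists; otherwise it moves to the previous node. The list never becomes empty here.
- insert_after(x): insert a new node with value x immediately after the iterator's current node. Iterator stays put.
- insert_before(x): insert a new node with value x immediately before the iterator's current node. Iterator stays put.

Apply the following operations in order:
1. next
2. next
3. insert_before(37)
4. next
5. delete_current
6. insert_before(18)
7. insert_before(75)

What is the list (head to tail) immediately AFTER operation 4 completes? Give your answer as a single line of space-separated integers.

Answer: 7 6 37 1 8 3 2

Derivation:
After 1 (next): list=[7, 6, 1, 8, 3, 2] cursor@6
After 2 (next): list=[7, 6, 1, 8, 3, 2] cursor@1
After 3 (insert_before(37)): list=[7, 6, 37, 1, 8, 3, 2] cursor@1
After 4 (next): list=[7, 6, 37, 1, 8, 3, 2] cursor@8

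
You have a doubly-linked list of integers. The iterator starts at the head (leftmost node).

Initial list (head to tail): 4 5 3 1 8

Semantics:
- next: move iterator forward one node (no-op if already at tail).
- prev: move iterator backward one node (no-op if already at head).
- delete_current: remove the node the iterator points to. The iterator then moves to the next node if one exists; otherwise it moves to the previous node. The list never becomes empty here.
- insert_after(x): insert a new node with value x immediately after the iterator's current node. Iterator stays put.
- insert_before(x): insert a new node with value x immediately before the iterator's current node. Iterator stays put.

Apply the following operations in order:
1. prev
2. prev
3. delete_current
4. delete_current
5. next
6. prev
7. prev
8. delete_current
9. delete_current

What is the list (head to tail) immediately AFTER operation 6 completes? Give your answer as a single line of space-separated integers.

After 1 (prev): list=[4, 5, 3, 1, 8] cursor@4
After 2 (prev): list=[4, 5, 3, 1, 8] cursor@4
After 3 (delete_current): list=[5, 3, 1, 8] cursor@5
After 4 (delete_current): list=[3, 1, 8] cursor@3
After 5 (next): list=[3, 1, 8] cursor@1
After 6 (prev): list=[3, 1, 8] cursor@3

Answer: 3 1 8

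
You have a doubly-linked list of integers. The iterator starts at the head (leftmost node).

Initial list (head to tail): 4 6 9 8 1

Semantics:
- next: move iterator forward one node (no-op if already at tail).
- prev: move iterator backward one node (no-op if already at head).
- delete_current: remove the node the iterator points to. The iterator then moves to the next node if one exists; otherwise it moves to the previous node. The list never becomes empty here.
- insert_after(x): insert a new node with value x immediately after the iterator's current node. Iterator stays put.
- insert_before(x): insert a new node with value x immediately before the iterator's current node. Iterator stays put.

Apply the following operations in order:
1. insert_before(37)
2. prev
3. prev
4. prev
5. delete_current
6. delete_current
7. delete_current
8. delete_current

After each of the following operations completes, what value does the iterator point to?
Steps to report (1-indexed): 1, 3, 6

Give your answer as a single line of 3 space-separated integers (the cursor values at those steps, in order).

After 1 (insert_before(37)): list=[37, 4, 6, 9, 8, 1] cursor@4
After 2 (prev): list=[37, 4, 6, 9, 8, 1] cursor@37
After 3 (prev): list=[37, 4, 6, 9, 8, 1] cursor@37
After 4 (prev): list=[37, 4, 6, 9, 8, 1] cursor@37
After 5 (delete_current): list=[4, 6, 9, 8, 1] cursor@4
After 6 (delete_current): list=[6, 9, 8, 1] cursor@6
After 7 (delete_current): list=[9, 8, 1] cursor@9
After 8 (delete_current): list=[8, 1] cursor@8

Answer: 4 37 6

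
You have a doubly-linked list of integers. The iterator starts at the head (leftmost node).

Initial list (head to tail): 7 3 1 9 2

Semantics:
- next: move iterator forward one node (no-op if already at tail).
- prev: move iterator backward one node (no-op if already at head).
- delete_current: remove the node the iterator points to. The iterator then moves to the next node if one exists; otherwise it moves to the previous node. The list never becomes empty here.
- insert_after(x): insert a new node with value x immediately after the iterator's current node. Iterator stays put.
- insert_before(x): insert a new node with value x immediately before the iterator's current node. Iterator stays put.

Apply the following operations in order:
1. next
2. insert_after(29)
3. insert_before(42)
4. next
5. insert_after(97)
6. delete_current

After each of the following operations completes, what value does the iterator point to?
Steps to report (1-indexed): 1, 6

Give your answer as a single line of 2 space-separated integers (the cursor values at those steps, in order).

Answer: 3 97

Derivation:
After 1 (next): list=[7, 3, 1, 9, 2] cursor@3
After 2 (insert_after(29)): list=[7, 3, 29, 1, 9, 2] cursor@3
After 3 (insert_before(42)): list=[7, 42, 3, 29, 1, 9, 2] cursor@3
After 4 (next): list=[7, 42, 3, 29, 1, 9, 2] cursor@29
After 5 (insert_after(97)): list=[7, 42, 3, 29, 97, 1, 9, 2] cursor@29
After 6 (delete_current): list=[7, 42, 3, 97, 1, 9, 2] cursor@97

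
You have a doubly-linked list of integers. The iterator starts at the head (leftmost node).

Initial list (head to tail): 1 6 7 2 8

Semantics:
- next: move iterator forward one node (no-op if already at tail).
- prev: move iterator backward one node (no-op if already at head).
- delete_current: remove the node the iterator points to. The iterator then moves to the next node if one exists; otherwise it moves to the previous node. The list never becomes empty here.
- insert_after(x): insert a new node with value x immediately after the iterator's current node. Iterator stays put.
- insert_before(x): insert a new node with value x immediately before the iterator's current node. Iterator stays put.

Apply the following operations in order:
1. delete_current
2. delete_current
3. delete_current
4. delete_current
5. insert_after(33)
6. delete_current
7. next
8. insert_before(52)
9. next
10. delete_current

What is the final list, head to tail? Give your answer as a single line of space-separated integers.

Answer: 52

Derivation:
After 1 (delete_current): list=[6, 7, 2, 8] cursor@6
After 2 (delete_current): list=[7, 2, 8] cursor@7
After 3 (delete_current): list=[2, 8] cursor@2
After 4 (delete_current): list=[8] cursor@8
After 5 (insert_after(33)): list=[8, 33] cursor@8
After 6 (delete_current): list=[33] cursor@33
After 7 (next): list=[33] cursor@33
After 8 (insert_before(52)): list=[52, 33] cursor@33
After 9 (next): list=[52, 33] cursor@33
After 10 (delete_current): list=[52] cursor@52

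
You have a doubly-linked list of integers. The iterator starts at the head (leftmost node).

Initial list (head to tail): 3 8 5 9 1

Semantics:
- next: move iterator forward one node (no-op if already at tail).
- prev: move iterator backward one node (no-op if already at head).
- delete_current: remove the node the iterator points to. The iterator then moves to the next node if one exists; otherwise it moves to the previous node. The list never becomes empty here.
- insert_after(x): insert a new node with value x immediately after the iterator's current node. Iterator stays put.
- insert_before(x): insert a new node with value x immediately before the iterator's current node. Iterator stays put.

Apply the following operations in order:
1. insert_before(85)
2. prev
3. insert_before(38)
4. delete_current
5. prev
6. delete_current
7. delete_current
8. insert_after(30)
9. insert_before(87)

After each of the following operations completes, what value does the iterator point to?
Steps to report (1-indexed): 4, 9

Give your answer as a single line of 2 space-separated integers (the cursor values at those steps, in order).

After 1 (insert_before(85)): list=[85, 3, 8, 5, 9, 1] cursor@3
After 2 (prev): list=[85, 3, 8, 5, 9, 1] cursor@85
After 3 (insert_before(38)): list=[38, 85, 3, 8, 5, 9, 1] cursor@85
After 4 (delete_current): list=[38, 3, 8, 5, 9, 1] cursor@3
After 5 (prev): list=[38, 3, 8, 5, 9, 1] cursor@38
After 6 (delete_current): list=[3, 8, 5, 9, 1] cursor@3
After 7 (delete_current): list=[8, 5, 9, 1] cursor@8
After 8 (insert_after(30)): list=[8, 30, 5, 9, 1] cursor@8
After 9 (insert_before(87)): list=[87, 8, 30, 5, 9, 1] cursor@8

Answer: 3 8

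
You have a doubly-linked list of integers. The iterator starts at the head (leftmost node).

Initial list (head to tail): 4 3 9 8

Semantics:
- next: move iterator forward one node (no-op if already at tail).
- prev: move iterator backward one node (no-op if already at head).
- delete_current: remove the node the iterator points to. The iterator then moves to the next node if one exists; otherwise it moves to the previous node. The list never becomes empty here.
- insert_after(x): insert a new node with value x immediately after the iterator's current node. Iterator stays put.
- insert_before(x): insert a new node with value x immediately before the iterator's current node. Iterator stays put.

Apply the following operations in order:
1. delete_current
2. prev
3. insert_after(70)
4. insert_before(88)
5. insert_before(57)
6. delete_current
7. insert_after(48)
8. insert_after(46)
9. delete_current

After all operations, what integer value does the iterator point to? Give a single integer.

After 1 (delete_current): list=[3, 9, 8] cursor@3
After 2 (prev): list=[3, 9, 8] cursor@3
After 3 (insert_after(70)): list=[3, 70, 9, 8] cursor@3
After 4 (insert_before(88)): list=[88, 3, 70, 9, 8] cursor@3
After 5 (insert_before(57)): list=[88, 57, 3, 70, 9, 8] cursor@3
After 6 (delete_current): list=[88, 57, 70, 9, 8] cursor@70
After 7 (insert_after(48)): list=[88, 57, 70, 48, 9, 8] cursor@70
After 8 (insert_after(46)): list=[88, 57, 70, 46, 48, 9, 8] cursor@70
After 9 (delete_current): list=[88, 57, 46, 48, 9, 8] cursor@46

Answer: 46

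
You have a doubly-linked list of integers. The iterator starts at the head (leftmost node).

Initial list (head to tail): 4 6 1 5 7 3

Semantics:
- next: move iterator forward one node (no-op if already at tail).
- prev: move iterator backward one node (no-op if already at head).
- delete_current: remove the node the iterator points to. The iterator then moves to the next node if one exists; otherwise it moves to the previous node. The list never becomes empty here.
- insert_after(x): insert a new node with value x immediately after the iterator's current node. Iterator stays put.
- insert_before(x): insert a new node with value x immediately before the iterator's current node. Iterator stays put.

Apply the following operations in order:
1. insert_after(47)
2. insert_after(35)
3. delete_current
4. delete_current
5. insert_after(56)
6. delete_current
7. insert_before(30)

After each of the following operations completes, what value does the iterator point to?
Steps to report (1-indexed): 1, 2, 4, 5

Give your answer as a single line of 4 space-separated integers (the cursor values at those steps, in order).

Answer: 4 4 47 47

Derivation:
After 1 (insert_after(47)): list=[4, 47, 6, 1, 5, 7, 3] cursor@4
After 2 (insert_after(35)): list=[4, 35, 47, 6, 1, 5, 7, 3] cursor@4
After 3 (delete_current): list=[35, 47, 6, 1, 5, 7, 3] cursor@35
After 4 (delete_current): list=[47, 6, 1, 5, 7, 3] cursor@47
After 5 (insert_after(56)): list=[47, 56, 6, 1, 5, 7, 3] cursor@47
After 6 (delete_current): list=[56, 6, 1, 5, 7, 3] cursor@56
After 7 (insert_before(30)): list=[30, 56, 6, 1, 5, 7, 3] cursor@56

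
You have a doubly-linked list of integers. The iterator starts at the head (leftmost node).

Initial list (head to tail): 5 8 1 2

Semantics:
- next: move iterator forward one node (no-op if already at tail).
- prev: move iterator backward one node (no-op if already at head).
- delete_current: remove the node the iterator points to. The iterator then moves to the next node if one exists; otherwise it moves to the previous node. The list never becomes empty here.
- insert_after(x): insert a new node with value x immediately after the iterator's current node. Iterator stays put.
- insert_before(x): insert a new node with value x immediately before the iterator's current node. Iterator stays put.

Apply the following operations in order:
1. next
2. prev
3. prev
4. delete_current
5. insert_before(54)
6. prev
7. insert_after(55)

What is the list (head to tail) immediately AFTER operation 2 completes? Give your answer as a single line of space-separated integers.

Answer: 5 8 1 2

Derivation:
After 1 (next): list=[5, 8, 1, 2] cursor@8
After 2 (prev): list=[5, 8, 1, 2] cursor@5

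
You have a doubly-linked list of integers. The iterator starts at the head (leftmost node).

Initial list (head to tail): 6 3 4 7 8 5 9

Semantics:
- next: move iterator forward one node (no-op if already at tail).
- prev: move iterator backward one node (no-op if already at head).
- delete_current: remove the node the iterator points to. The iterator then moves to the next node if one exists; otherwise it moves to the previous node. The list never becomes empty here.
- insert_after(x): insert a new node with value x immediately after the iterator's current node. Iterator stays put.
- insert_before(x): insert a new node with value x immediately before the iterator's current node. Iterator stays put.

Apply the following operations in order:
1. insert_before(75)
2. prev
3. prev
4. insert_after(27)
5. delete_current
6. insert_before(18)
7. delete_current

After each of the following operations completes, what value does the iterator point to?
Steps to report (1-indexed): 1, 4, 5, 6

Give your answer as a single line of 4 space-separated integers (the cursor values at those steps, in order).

After 1 (insert_before(75)): list=[75, 6, 3, 4, 7, 8, 5, 9] cursor@6
After 2 (prev): list=[75, 6, 3, 4, 7, 8, 5, 9] cursor@75
After 3 (prev): list=[75, 6, 3, 4, 7, 8, 5, 9] cursor@75
After 4 (insert_after(27)): list=[75, 27, 6, 3, 4, 7, 8, 5, 9] cursor@75
After 5 (delete_current): list=[27, 6, 3, 4, 7, 8, 5, 9] cursor@27
After 6 (insert_before(18)): list=[18, 27, 6, 3, 4, 7, 8, 5, 9] cursor@27
After 7 (delete_current): list=[18, 6, 3, 4, 7, 8, 5, 9] cursor@6

Answer: 6 75 27 27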